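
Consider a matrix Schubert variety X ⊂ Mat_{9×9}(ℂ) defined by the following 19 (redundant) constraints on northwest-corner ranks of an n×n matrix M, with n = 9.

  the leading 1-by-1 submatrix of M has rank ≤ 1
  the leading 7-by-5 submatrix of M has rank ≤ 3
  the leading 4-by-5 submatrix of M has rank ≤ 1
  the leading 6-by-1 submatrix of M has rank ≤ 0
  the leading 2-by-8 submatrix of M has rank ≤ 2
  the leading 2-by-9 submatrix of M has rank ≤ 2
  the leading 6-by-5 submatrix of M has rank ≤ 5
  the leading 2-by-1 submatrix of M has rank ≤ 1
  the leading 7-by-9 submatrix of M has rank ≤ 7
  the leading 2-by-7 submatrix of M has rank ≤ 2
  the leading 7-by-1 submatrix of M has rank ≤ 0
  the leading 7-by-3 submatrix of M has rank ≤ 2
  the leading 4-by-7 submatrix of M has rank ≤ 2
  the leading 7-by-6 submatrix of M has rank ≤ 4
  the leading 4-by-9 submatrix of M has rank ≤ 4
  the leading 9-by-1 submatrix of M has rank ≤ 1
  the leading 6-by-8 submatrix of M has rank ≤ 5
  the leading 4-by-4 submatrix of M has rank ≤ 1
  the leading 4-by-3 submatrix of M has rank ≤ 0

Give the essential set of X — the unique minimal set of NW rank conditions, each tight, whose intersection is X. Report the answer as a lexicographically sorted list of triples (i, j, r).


Reconstructing r_w from the 19 given conditions:

  0 0 0 1 1 1 1 1 1
  0 0 0 1 1 2 2 2 2
  0 0 0 1 1 2 2 3 3
  0 0 0 1 1 2 2 3 4
  0 1 1 2 2 3 3 4 5
  0 1 2 3 3 4 4 5 6
  0 1 2 3 3 4 5 6 7
  1 2 3 4 4 5 6 7 8
  1 2 3 4 5 6 7 8 9

the unique w with this rank table is (4, 6, 8, 9, 2, 3, 7, 1, 5).

Rothe diagram D(w) (21 cells), 5 SE-corners (essential conditions):

[(4, 3, 0), (4, 5, 1), (4, 7, 2), (7, 1, 0), (7, 5, 3)]


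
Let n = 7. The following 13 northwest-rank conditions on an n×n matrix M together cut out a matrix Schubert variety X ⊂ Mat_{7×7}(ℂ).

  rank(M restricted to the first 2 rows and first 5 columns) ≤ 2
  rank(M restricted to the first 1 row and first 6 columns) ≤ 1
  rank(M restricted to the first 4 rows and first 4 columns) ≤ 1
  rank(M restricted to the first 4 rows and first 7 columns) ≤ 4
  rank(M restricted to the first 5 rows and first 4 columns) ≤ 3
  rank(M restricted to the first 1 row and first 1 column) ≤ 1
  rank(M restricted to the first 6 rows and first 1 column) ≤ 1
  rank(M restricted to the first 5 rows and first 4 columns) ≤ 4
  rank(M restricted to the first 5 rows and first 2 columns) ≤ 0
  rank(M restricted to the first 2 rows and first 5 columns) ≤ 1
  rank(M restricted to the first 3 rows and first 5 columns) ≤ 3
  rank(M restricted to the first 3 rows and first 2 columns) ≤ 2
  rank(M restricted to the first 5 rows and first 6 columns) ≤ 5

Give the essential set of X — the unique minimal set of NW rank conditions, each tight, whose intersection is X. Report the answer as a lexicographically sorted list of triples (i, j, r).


Computing R[i][j] = min implied NW-rank bound (n=7, 13 conditions):

  R[1]: 0  0  1  1  1  1  1
  R[2]: 0  0  1  1  1  2  2
  R[3]: 0  0  1  1  2  3  3
  R[4]: 0  0  1  1  2  3  4
  R[5]: 0  0  1  2  3  4  5
  R[6]: 1  1  2  3  4  5  6
  R[7]: 1  2  3  4  5  6  7

second differences of R give the permutation w = (3, 6, 5, 7, 4, 1, 2).

ℓ(w)=14; the 3 essential cells (i,j,r):

[(2, 5, 1), (4, 4, 1), (5, 2, 0)]


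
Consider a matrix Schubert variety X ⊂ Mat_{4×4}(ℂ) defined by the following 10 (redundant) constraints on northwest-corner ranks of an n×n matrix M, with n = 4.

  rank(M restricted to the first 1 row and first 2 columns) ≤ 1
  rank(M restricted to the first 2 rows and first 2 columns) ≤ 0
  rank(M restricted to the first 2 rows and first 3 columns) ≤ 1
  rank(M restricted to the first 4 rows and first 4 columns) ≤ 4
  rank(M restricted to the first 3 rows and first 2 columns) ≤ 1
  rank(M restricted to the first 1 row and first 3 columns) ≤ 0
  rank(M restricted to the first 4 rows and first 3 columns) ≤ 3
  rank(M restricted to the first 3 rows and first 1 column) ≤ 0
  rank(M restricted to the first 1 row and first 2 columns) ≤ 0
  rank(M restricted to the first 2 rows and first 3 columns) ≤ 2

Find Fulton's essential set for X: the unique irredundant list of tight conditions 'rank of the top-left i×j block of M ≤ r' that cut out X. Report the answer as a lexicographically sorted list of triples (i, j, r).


Reconstructing r_w from the 10 given conditions:

  0  0  0  1
  0  0  1  2
  0  1  2  3
  1  2  3  4

the unique w with this rank table is (4, 3, 2, 1).

Fulton essential set (3 of the 6 Rothe cells):

[(1, 3, 0), (2, 2, 0), (3, 1, 0)]


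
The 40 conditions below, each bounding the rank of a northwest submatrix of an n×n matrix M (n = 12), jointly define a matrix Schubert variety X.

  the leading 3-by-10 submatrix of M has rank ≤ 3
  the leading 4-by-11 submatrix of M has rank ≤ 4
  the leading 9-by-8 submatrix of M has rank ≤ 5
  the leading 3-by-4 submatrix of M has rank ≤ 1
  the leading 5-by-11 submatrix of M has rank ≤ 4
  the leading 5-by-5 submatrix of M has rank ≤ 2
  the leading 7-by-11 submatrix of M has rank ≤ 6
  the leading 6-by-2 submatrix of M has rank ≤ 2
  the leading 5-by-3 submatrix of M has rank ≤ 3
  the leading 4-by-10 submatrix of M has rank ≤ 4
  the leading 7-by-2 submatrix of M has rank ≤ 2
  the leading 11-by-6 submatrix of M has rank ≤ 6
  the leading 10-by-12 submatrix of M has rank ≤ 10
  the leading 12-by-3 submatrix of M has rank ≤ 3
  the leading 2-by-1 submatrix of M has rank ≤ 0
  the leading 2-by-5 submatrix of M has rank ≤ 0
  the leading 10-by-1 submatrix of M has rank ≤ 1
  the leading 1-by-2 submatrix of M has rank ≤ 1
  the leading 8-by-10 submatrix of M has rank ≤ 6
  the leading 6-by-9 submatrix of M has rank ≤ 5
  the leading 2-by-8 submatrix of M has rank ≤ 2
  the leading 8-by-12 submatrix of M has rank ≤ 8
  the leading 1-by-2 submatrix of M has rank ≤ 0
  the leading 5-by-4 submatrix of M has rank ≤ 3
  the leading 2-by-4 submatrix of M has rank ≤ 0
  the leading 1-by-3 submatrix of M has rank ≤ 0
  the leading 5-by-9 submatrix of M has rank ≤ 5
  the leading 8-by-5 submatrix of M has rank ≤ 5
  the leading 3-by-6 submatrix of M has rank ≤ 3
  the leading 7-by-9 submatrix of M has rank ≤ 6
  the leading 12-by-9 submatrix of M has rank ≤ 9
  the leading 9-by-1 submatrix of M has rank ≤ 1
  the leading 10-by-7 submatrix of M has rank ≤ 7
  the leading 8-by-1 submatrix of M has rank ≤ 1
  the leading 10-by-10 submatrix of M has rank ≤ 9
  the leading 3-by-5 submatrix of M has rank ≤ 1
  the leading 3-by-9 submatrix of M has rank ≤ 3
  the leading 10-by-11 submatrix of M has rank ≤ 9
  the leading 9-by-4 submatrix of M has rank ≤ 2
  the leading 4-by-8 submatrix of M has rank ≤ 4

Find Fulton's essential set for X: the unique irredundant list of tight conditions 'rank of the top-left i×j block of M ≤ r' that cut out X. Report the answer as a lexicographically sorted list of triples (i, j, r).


Reconstructing r_w from the 40 given conditions:

  0 0 0 0 0 1 1 1 1 1 1 1
  0 0 0 0 0 1 2 2 2 2 2 2
  1 1 1 1 1 2 3 3 3 3 3 3
  1 2 2 2 2 3 4 4 4 4 4 4
  1 2 2 2 2 3 4 4 4 4 4 5
  1 2 2 2 3 4 5 5 5 5 5 6
  1 2 2 2 3 4 5 5 6 6 6 7
  1 2 2 2 3 4 5 5 6 6 7 8
  1 2 2 2 3 4 5 5 6 7 8 9
  1 2 3 3 4 5 6 6 7 8 9 10
  1 2 3 4 5 6 7 7 8 9 10 11
  1 2 3 4 5 6 7 8 9 10 11 12

giving w = (6, 7, 1, 2, 12, 5, 9, 11, 10, 3, 4, 8) via Δ²R.

6 SE-corners of the 29-cell Rothe diagram give Ess(w):

[(2, 5, 0), (5, 5, 2), (5, 11, 4), (8, 10, 6), (9, 4, 2), (9, 8, 5)]


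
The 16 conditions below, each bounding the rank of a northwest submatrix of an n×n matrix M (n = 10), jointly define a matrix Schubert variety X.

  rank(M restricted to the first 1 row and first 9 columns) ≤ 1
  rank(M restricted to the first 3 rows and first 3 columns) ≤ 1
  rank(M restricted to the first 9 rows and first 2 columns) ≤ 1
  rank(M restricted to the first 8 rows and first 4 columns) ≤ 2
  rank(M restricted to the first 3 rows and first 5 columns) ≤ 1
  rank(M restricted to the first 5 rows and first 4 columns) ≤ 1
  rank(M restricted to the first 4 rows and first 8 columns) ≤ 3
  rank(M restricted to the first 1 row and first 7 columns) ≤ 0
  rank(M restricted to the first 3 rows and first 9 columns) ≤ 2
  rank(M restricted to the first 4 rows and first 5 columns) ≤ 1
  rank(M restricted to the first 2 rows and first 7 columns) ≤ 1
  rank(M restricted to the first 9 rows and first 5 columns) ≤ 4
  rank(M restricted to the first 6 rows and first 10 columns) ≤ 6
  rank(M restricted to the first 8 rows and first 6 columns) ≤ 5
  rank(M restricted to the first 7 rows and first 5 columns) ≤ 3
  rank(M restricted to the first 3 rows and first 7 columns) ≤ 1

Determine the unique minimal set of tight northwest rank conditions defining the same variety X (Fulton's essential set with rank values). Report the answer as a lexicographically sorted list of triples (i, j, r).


Propagating the 16 rank bounds to every northwest block:

  R[1]: 0  0  0  0  0  0  0  1  1  1
  R[2]: 1  1  1  1  1  1  1  2  2  2
  R[3]: 1  1  1  1  1  1  1  2  2  3
  R[4]: 1  1  1  1  1  2  2  3  3  4
  R[5]: 1  1  1  1  2  3  3  4  4  5
  R[6]: 1  1  2  2  3  4  4  5  5  6
  R[7]: 1  1  2  2  3  4  5  6  6  7
  R[8]: 1  1  2  2  3  4  5  6  7  8
  R[9]: 1  1  2  3  4  5  6  7  8  9
  R[10]: 1  2  3  4  5  6  7  8  9  10

so w = (8, 1, 10, 6, 5, 3, 7, 9, 4, 2).

Fulton essential set (7 of the 27 Rothe cells):

[(1, 7, 0), (3, 7, 1), (3, 9, 2), (4, 5, 1), (5, 4, 1), (8, 4, 2), (9, 2, 1)]


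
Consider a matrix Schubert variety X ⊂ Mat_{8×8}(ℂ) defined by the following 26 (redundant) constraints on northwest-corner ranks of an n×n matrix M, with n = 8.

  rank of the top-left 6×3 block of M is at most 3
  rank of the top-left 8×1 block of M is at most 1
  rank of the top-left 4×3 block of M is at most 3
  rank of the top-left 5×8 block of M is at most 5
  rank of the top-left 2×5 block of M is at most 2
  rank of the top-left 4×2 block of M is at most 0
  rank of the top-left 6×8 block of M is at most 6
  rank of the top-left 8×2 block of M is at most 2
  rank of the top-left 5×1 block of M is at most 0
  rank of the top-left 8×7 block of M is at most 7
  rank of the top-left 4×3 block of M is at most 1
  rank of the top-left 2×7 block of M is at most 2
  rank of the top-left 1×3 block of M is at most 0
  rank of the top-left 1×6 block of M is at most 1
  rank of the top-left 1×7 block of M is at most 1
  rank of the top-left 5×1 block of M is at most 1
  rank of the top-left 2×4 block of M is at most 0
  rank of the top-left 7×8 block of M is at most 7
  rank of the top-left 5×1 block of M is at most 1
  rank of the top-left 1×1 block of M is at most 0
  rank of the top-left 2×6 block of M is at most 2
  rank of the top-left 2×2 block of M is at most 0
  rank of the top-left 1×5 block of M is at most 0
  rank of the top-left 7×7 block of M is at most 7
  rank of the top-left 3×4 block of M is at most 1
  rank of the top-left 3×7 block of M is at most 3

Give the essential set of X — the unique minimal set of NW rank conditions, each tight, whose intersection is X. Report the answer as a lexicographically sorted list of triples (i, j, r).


Propagating the 26 rank bounds to every northwest block:

  row 1: 0, 0, 0, 0, 0, 1, 1, 1
  row 2: 0, 0, 0, 0, 1, 2, 2, 2
  row 3: 0, 0, 1, 1, 2, 3, 3, 3
  row 4: 0, 0, 1, 2, 3, 4, 4, 4
  row 5: 0, 1, 2, 3, 4, 5, 5, 5
  row 6: 1, 2, 3, 4, 5, 6, 6, 6
  row 7: 1, 2, 3, 4, 5, 6, 7, 7
  row 8: 1, 2, 3, 4, 5, 6, 7, 8

reading off 1-entries of Δ²R: w = (6, 5, 3, 4, 2, 1, 7, 8).

D(w) has 14 cells with 4 SE-corners; essential set:

[(1, 5, 0), (2, 4, 0), (4, 2, 0), (5, 1, 0)]


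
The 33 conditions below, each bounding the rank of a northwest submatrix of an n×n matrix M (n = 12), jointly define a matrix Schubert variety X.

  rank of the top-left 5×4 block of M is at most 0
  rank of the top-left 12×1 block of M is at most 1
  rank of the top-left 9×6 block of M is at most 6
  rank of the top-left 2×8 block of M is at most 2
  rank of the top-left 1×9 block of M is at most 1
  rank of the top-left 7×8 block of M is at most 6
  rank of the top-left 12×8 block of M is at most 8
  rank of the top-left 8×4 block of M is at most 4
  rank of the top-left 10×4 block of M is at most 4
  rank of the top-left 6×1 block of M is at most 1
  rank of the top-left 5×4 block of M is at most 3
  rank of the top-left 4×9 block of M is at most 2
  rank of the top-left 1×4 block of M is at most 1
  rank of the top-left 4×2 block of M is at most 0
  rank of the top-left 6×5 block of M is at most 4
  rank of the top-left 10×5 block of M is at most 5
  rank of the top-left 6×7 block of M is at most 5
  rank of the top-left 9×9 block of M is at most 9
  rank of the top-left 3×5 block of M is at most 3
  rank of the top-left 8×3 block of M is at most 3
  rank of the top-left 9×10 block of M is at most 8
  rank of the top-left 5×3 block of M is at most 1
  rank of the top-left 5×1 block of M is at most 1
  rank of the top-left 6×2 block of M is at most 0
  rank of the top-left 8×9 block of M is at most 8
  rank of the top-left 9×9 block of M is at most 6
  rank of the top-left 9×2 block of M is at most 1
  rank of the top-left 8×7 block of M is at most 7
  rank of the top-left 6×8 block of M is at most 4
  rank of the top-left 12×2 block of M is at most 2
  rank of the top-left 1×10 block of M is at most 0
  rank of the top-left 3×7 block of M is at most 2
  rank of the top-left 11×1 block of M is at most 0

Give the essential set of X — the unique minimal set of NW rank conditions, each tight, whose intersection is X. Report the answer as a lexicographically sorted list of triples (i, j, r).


Rank table r_w(12×12) implied by the 33 constraints:

  row 1: 0 0 0 0 0 0 0 0 0 0 1 1
  row 2: 0 0 0 0 1 1 1 1 1 1 2 2
  row 3: 0 0 0 0 1 2 2 2 2 2 3 3
  row 4: 0 0 0 0 1 2 2 2 2 3 4 4
  row 5: 0 0 0 0 1 2 3 3 3 4 5 5
  row 6: 0 0 1 1 2 3 4 4 4 5 6 6
  row 7: 0 1 2 2 3 4 5 5 5 6 7 7
  row 8: 0 1 2 3 4 5 6 6 6 7 8 8
  row 9: 0 1 2 3 4 5 6 6 6 7 8 9
  row 10: 0 1 2 3 4 5 6 7 7 8 9 10
  row 11: 0 1 2 3 4 5 6 7 8 9 10 11
  row 12: 1 2 3 4 5 6 7 8 9 10 11 12

giving w = (11, 5, 6, 10, 7, 3, 2, 4, 12, 8, 9, 1) via Δ²R.

Rothe diagram D(w) (38 cells), 6 SE-corners (essential conditions):

[(1, 10, 0), (4, 9, 2), (5, 4, 0), (6, 2, 0), (9, 9, 6), (11, 1, 0)]


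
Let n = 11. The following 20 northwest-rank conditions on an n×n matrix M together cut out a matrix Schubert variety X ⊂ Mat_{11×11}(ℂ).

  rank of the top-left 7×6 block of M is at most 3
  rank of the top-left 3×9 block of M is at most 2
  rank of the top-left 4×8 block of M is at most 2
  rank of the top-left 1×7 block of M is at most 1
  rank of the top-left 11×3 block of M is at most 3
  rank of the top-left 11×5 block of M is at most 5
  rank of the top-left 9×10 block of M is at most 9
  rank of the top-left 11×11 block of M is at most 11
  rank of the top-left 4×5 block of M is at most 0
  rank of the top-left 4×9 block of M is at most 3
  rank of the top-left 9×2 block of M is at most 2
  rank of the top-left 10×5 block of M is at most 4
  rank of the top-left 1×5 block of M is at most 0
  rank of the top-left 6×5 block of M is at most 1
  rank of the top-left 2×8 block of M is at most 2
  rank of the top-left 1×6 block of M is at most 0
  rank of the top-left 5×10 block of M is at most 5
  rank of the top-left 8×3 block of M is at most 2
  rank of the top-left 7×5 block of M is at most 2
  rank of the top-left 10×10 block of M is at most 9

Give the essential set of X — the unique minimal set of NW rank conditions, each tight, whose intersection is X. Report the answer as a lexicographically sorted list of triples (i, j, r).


The tightest implied rank at each (i,j), from the 20 conditions:

  R[1]: 0 | 0 | 0 | 0 | 0 | 0 | 1 | 1 | 1 | 1 | 1
  R[2]: 0 | 0 | 0 | 0 | 0 | 1 | 2 | 2 | 2 | 2 | 2
  R[3]: 0 | 0 | 0 | 0 | 0 | 1 | 2 | 2 | 2 | 3 | 3
  R[4]: 0 | 0 | 0 | 0 | 0 | 1 | 2 | 2 | 3 | 4 | 4
  R[5]: 1 | 1 | 1 | 1 | 1 | 2 | 3 | 3 | 4 | 5 | 5
  R[6]: 1 | 1 | 1 | 1 | 1 | 2 | 3 | 4 | 5 | 6 | 6
  R[7]: 1 | 2 | 2 | 2 | 2 | 3 | 4 | 5 | 6 | 7 | 7
  R[8]: 1 | 2 | 2 | 3 | 3 | 4 | 5 | 6 | 7 | 8 | 8
  R[9]: 1 | 2 | 3 | 4 | 4 | 5 | 6 | 7 | 8 | 9 | 9
  R[10]: 1 | 2 | 3 | 4 | 4 | 5 | 6 | 7 | 8 | 9 | 10
  R[11]: 1 | 2 | 3 | 4 | 5 | 6 | 7 | 8 | 9 | 10 | 11

second differences of R give the permutation w = (7, 6, 10, 9, 1, 8, 2, 4, 3, 11, 5).

D(w) has 30 cells with 7 SE-corners; essential set:

[(1, 6, 0), (3, 9, 2), (4, 5, 0), (4, 8, 2), (6, 5, 1), (8, 3, 2), (10, 5, 4)]


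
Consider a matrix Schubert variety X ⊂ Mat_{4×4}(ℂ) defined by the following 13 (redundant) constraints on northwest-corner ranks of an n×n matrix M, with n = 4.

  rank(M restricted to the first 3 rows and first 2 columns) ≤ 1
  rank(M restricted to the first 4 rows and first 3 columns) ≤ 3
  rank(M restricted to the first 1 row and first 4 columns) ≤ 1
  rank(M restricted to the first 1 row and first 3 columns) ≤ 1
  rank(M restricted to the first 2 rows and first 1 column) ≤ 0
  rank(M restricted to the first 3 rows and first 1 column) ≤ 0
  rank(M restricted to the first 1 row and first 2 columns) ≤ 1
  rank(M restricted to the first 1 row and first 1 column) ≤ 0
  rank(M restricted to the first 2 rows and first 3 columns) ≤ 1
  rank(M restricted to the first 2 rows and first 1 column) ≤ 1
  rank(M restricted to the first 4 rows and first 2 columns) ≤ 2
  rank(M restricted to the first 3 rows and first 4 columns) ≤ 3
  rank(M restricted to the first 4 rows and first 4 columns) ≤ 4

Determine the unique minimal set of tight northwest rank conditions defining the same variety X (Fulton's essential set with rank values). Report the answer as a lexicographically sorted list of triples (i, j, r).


Rank table r_w(4×4) implied by the 13 constraints:

  R[1]: 0  1  1  1
  R[2]: 0  1  1  2
  R[3]: 0  1  2  3
  R[4]: 1  2  3  4

the unique w with this rank table is (2, 4, 3, 1).

2 SE-corners of the 4-cell Rothe diagram give Ess(w):

[(2, 3, 1), (3, 1, 0)]


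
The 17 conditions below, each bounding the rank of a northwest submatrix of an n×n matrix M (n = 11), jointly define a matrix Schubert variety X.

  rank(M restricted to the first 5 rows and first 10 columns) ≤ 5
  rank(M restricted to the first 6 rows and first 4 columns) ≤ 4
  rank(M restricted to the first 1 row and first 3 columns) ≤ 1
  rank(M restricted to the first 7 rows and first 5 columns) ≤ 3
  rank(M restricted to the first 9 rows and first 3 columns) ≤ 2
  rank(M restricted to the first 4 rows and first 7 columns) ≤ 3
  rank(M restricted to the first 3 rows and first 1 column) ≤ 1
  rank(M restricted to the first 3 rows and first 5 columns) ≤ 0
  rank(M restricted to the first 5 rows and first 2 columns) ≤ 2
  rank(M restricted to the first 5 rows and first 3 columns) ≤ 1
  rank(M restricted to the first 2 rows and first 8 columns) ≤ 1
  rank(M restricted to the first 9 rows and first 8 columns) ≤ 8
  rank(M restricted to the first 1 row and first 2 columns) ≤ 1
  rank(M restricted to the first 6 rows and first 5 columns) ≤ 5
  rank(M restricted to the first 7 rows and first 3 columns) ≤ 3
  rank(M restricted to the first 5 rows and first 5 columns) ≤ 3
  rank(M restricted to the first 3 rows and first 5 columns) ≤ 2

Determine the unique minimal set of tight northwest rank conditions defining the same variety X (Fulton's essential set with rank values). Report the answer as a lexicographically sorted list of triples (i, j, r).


Computing R[i][j] = min implied NW-rank bound (n=11, 17 conditions):

  row 1: 0 0 0 0 0 1 1 1 1 1 1
  row 2: 0 0 0 0 0 1 1 1 2 2 2
  row 3: 0 0 0 0 0 1 2 2 3 3 3
  row 4: 1 1 1 1 1 2 3 3 4 4 4
  row 5: 1 1 1 2 2 3 4 4 5 5 5
  row 6: 1 2 2 3 3 4 5 5 6 6 6
  row 7: 1 2 2 3 3 4 5 6 7 7 7
  row 8: 1 2 2 3 4 5 6 7 8 8 8
  row 9: 1 2 2 3 4 5 6 7 8 9 9
  row 10: 1 2 3 4 5 6 7 8 9 10 10
  row 11: 1 2 3 4 5 6 7 8 9 10 11

reading off 1-entries of Δ²R: w = (6, 9, 7, 1, 4, 2, 8, 5, 10, 3, 11).

ℓ(w)=23; the 5 essential cells (i,j,r):

[(2, 8, 1), (3, 5, 0), (5, 3, 1), (7, 5, 3), (9, 3, 2)]


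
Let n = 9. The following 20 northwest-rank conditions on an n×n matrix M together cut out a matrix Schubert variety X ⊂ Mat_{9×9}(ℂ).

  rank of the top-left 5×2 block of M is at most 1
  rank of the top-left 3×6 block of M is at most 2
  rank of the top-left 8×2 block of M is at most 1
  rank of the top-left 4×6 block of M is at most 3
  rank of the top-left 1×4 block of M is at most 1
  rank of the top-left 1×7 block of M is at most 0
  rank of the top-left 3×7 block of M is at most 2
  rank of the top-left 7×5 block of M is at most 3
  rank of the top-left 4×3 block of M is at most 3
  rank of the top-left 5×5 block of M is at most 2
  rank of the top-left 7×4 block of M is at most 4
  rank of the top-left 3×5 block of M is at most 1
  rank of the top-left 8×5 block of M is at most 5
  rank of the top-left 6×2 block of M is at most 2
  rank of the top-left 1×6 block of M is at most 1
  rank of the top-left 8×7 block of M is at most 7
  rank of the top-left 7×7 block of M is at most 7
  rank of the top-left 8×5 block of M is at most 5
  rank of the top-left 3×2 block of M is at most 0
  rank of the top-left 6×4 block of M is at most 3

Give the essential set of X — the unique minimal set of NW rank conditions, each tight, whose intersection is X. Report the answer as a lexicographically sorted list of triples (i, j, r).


The tightest implied rank at each (i,j), from the 20 conditions:

  i=1: 0 0 0 0 0 0 0 1 1
  i=2: 0 0 1 1 1 1 1 2 2
  i=3: 0 0 1 1 1 2 2 3 3
  i=4: 1 1 2 2 2 3 3 4 4
  i=5: 1 1 2 2 2 3 4 5 5
  i=6: 1 1 2 3 3 4 5 6 6
  i=7: 1 1 2 3 3 4 5 6 7
  i=8: 1 1 2 3 4 5 6 7 8
  i=9: 1 2 3 4 5 6 7 8 9

hence w(1..9) = (8, 3, 6, 1, 7, 4, 9, 5, 2).

ℓ(w)=20; the 6 essential cells (i,j,r):

[(1, 7, 0), (3, 2, 0), (3, 5, 1), (5, 5, 2), (7, 5, 3), (8, 2, 1)]


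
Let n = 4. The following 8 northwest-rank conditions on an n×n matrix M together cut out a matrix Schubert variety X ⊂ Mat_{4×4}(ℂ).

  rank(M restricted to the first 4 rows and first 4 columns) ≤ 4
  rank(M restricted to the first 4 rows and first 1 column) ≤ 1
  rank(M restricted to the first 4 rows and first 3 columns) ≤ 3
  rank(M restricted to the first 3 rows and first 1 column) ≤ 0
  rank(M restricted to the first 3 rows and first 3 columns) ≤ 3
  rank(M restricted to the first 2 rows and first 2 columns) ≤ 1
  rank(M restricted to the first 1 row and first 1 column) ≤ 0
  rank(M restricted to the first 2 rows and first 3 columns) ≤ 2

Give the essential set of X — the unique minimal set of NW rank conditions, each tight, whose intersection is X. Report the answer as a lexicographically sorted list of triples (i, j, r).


The tightest implied rank at each (i,j), from the 8 conditions:

  0, 1, 1, 1
  0, 1, 2, 2
  0, 1, 2, 3
  1, 2, 3, 4

the unique w with this rank table is (2, 3, 4, 1).

Rothe diagram D(w) (3 cells), 1 SE-corner (essential condition):

[(3, 1, 0)]


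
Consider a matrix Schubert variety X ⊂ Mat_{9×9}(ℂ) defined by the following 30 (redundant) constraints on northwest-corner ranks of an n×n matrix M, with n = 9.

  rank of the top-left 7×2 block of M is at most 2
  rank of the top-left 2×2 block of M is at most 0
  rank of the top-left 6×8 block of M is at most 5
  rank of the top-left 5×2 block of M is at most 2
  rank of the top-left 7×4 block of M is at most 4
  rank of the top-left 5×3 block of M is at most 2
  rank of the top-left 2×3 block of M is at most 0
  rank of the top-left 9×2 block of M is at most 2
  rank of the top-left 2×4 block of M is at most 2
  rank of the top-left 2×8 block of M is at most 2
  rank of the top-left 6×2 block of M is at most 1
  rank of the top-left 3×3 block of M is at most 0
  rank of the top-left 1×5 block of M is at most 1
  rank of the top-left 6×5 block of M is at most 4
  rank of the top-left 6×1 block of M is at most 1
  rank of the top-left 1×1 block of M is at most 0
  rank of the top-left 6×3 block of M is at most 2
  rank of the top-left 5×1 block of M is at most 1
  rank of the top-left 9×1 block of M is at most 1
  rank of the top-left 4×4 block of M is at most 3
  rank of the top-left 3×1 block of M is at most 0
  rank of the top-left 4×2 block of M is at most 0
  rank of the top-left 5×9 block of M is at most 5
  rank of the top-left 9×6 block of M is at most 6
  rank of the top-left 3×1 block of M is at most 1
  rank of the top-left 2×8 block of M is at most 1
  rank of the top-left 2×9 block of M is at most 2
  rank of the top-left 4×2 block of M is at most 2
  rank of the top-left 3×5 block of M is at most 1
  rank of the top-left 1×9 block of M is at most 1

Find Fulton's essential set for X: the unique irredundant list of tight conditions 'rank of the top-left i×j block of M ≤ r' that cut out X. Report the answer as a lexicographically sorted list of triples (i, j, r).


Computing R[i][j] = min implied NW-rank bound (n=9, 30 conditions):

  R[1]: 0 0 0 1 1 1 1 1 1
  R[2]: 0 0 0 1 1 1 1 1 2
  R[3]: 0 0 0 1 1 2 2 2 3
  R[4]: 0 0 1 2 2 3 3 3 4
  R[5]: 1 1 2 3 3 4 4 4 5
  R[6]: 1 1 2 3 4 5 5 5 6
  R[7]: 1 2 3 4 5 6 6 6 7
  R[8]: 1 2 3 4 5 6 7 7 8
  R[9]: 1 2 3 4 5 6 7 8 9

reading off 1-entries of Δ²R: w = (4, 9, 6, 3, 1, 5, 2, 7, 8).

|D(w)|=17, |Ess(w)|=5:

[(2, 8, 1), (3, 3, 0), (3, 5, 1), (4, 2, 0), (6, 2, 1)]


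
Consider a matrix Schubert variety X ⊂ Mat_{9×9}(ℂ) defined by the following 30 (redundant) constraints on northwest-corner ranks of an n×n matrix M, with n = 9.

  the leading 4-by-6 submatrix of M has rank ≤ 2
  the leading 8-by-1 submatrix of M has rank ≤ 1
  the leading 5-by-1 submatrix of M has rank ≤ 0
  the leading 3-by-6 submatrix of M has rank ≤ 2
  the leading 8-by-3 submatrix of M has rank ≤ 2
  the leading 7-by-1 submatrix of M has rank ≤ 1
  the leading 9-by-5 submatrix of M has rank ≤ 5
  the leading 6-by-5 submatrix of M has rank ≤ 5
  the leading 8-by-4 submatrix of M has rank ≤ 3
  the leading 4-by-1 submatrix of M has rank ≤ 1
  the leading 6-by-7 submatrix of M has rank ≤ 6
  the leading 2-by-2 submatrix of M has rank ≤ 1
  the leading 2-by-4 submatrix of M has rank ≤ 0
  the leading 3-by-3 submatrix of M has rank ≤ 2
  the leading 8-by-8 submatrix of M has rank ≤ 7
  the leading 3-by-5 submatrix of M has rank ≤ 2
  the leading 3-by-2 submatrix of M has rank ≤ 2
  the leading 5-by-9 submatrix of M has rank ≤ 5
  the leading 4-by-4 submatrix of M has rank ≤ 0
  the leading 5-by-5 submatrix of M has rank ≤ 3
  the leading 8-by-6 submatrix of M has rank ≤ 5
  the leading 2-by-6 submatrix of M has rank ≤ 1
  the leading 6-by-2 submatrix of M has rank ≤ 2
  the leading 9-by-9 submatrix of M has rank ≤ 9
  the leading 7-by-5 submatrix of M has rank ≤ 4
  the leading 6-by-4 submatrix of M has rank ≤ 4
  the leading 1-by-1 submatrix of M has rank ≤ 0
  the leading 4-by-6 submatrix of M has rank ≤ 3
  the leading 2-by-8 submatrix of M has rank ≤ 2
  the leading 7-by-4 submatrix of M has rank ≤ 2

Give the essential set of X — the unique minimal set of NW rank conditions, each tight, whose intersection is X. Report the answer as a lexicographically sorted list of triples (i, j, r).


Computing R[i][j] = min implied NW-rank bound (n=9, 30 conditions):

  row 1: 0  0  0  0  1  1  1  1  1
  row 2: 0  0  0  0  1  1  2  2  2
  row 3: 0  0  0  0  1  2  3  3  3
  row 4: 0  0  0  0  1  2  3  4  4
  row 5: 0  1  1  1  2  3  4  5  5
  row 6: 1  2  2  2  3  4  5  6  6
  row 7: 1  2  2  2  3  4  5  6  7
  row 8: 1  2  2  3  4  5  6  7  8
  row 9: 1  2  3  4  5  6  7  8  9

second differences of R give the permutation w = (5, 7, 6, 8, 2, 1, 9, 4, 3).

Rothe diagram D(w) (21 cells), 5 SE-corners (essential conditions):

[(2, 6, 1), (4, 4, 0), (5, 1, 0), (7, 4, 2), (8, 3, 2)]


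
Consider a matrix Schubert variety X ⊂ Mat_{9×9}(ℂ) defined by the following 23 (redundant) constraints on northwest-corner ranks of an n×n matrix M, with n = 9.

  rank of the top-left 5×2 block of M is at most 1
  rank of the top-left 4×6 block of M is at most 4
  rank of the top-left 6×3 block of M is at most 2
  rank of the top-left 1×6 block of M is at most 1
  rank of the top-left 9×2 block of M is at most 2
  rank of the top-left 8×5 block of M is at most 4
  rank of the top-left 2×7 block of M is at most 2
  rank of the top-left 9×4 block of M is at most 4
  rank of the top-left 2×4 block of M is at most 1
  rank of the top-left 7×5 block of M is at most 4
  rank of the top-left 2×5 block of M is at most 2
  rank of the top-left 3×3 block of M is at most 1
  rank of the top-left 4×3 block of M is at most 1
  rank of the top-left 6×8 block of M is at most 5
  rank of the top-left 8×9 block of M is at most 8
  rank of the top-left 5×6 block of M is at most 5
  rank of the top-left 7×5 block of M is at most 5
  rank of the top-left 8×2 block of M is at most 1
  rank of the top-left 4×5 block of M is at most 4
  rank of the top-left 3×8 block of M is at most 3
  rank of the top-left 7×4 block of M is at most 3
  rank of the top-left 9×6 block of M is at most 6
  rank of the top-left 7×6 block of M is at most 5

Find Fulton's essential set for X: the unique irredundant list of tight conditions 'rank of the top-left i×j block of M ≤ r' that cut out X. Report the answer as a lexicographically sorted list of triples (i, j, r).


Computing R[i][j] = min implied NW-rank bound (n=9, 23 conditions):

  1 1 1 1 1 1 1 1 1
  1 1 1 1 2 2 2 2 2
  1 1 1 2 3 3 3 3 3
  1 1 1 2 3 4 4 4 4
  1 1 2 3 4 5 5 5 5
  1 1 2 3 4 5 5 5 6
  1 1 2 3 4 5 6 6 7
  1 1 2 3 4 5 6 7 8
  1 2 3 4 5 6 7 8 9

second differences of R give the permutation w = (1, 5, 4, 6, 3, 9, 7, 8, 2).

Rothe diagram D(w) (13 cells), 4 SE-corners (essential conditions):

[(2, 4, 1), (4, 3, 1), (6, 8, 5), (8, 2, 1)]


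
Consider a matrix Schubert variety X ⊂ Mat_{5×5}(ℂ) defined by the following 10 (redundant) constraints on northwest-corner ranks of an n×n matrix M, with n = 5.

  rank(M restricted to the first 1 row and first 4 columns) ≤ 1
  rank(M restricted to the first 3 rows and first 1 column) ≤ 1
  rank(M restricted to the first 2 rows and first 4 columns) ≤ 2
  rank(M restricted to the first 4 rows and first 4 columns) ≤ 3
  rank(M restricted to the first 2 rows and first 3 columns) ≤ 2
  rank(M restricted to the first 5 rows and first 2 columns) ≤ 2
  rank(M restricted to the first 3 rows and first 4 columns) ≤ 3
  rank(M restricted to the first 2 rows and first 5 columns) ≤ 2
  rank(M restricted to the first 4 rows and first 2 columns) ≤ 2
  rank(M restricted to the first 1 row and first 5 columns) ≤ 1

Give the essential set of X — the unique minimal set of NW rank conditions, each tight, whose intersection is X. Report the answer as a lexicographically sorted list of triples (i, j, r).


Reconstructing r_w from the 10 given conditions:

  i=1: 1 | 1 | 1 | 1 | 1
  i=2: 1 | 2 | 2 | 2 | 2
  i=3: 1 | 2 | 3 | 3 | 3
  i=4: 1 | 2 | 3 | 3 | 4
  i=5: 1 | 2 | 3 | 4 | 5

so w = (1, 2, 3, 5, 4).

Rothe diagram D(w) (1 cell), 1 SE-corner (essential condition):

[(4, 4, 3)]


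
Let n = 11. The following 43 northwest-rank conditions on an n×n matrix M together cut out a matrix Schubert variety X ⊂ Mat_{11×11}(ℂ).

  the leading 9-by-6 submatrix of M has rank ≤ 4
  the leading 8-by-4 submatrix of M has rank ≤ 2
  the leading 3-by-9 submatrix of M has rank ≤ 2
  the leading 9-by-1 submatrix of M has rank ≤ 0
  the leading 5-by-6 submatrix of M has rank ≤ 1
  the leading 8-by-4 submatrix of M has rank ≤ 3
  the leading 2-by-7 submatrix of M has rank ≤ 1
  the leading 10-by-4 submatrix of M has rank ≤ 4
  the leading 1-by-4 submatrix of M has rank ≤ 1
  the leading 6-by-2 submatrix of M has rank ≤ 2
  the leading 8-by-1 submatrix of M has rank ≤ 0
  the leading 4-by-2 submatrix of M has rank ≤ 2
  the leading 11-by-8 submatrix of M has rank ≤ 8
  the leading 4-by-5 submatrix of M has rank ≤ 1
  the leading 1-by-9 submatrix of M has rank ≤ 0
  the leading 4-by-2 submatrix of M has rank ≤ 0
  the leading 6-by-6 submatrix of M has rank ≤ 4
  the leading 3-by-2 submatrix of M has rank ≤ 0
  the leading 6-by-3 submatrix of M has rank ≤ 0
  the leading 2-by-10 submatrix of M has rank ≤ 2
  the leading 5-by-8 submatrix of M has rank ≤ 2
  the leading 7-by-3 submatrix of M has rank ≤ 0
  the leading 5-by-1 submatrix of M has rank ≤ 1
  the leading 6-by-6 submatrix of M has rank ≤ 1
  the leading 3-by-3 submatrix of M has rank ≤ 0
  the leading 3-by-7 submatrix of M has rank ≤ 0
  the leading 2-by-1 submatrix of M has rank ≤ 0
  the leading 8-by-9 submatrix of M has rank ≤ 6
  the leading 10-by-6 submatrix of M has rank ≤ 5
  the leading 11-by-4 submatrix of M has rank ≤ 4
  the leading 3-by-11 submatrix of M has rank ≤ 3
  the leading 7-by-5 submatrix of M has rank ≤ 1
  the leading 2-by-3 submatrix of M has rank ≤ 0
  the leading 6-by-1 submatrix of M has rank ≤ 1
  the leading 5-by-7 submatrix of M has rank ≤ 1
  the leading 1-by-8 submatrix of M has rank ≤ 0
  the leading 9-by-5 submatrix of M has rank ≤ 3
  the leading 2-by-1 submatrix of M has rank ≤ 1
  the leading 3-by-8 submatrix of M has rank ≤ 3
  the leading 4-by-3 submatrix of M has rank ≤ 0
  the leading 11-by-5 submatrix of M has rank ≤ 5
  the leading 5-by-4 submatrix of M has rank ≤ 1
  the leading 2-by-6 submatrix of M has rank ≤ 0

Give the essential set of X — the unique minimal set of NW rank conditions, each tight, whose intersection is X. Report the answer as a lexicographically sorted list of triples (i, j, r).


Computing R[i][j] = min implied NW-rank bound (n=11, 43 conditions):

  row 1: 0 | 0 | 0 | 0 | 0 | 0 | 0 | 0 | 0 | 1 | 1
  row 2: 0 | 0 | 0 | 0 | 0 | 0 | 0 | 1 | 1 | 2 | 2
  row 3: 0 | 0 | 0 | 0 | 0 | 0 | 0 | 1 | 2 | 3 | 3
  row 4: 0 | 0 | 0 | 1 | 1 | 1 | 1 | 2 | 3 | 4 | 4
  row 5: 0 | 0 | 0 | 1 | 1 | 1 | 1 | 2 | 3 | 4 | 5
  row 6: 0 | 0 | 0 | 1 | 1 | 1 | 2 | 3 | 4 | 5 | 6
  row 7: 0 | 0 | 0 | 1 | 1 | 2 | 3 | 4 | 5 | 6 | 7
  row 8: 0 | 1 | 1 | 2 | 2 | 3 | 4 | 5 | 6 | 7 | 8
  row 9: 0 | 1 | 2 | 3 | 3 | 4 | 5 | 6 | 7 | 8 | 9
  row 10: 1 | 2 | 3 | 4 | 4 | 5 | 6 | 7 | 8 | 9 | 10
  row 11: 1 | 2 | 3 | 4 | 5 | 6 | 7 | 8 | 9 | 10 | 11

so w = (10, 8, 9, 4, 11, 7, 6, 2, 3, 1, 5).

Rothe diagram D(w) (43 cells), 7 SE-corners (essential conditions):

[(1, 9, 0), (3, 7, 0), (5, 7, 1), (6, 6, 1), (7, 3, 0), (7, 5, 1), (9, 1, 0)]


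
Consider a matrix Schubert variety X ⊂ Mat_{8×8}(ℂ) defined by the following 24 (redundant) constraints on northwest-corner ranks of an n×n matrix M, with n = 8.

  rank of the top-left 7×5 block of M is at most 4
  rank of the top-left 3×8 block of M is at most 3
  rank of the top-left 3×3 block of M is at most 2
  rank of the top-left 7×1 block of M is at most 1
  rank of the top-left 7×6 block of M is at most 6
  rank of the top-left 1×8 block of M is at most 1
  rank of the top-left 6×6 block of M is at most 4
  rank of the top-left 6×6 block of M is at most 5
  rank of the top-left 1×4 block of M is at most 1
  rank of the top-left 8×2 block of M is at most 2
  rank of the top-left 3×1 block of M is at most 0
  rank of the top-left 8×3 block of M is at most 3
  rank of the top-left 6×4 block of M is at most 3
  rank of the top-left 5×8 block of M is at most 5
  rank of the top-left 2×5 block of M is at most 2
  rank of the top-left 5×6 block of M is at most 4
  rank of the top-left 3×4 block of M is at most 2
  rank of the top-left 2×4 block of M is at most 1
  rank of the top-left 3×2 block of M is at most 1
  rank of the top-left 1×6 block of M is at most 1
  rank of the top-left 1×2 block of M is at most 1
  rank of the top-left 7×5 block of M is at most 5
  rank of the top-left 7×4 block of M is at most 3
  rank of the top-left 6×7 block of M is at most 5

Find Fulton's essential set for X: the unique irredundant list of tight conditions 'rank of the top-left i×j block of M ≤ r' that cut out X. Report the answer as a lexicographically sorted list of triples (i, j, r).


Recovering R(i,j) via the rank-extension bound from the 24 conditions:

  R[1]: 0 1 1 1 1 1 1 1
  R[2]: 0 1 1 1 2 2 2 2
  R[3]: 0 1 2 2 3 3 3 3
  R[4]: 1 2 3 3 4 4 4 4
  R[5]: 1 2 3 3 4 4 5 5
  R[6]: 1 2 3 3 4 4 5 6
  R[7]: 1 2 3 3 4 5 6 7
  R[8]: 1 2 3 4 5 6 7 8

hence w(1..8) = (2, 5, 3, 1, 7, 8, 6, 4).

Rothe diagram D(w) (10 cells), 4 SE-corners (essential conditions):

[(2, 4, 1), (3, 1, 0), (6, 6, 4), (7, 4, 3)]


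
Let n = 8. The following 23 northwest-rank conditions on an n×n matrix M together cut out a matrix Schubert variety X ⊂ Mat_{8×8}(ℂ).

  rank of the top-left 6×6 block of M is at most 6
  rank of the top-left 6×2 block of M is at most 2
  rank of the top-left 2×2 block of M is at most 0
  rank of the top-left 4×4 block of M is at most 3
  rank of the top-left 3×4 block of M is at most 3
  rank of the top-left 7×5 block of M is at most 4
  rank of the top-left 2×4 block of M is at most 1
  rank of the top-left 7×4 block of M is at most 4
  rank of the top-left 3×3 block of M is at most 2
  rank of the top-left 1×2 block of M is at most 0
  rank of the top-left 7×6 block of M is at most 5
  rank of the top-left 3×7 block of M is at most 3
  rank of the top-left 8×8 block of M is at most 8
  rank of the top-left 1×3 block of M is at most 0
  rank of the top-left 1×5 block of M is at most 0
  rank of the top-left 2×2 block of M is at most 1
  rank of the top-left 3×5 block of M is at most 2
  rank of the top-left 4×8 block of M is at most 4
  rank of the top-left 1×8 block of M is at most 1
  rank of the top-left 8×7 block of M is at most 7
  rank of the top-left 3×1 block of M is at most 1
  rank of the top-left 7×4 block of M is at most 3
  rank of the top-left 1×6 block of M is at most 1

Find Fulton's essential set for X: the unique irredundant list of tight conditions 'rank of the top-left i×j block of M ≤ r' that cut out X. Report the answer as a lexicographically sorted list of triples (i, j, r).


Computing R[i][j] = min implied NW-rank bound (n=8, 23 conditions):

  0  0  0  0  0  1  1  1
  0  0  1  1  1  2  2  2
  1  1  2  2  2  3  3  3
  1  2  3  3  3  4  4  4
  1  2  3  3  4  5  5  5
  1  2  3  3  4  5  6  6
  1  2  3  3  4  5  6  7
  1  2  3  4  5  6  7  8

hence w(1..8) = (6, 3, 1, 2, 5, 7, 8, 4).

D(w) has 10 cells with 3 SE-corners; essential set:

[(1, 5, 0), (2, 2, 0), (7, 4, 3)]


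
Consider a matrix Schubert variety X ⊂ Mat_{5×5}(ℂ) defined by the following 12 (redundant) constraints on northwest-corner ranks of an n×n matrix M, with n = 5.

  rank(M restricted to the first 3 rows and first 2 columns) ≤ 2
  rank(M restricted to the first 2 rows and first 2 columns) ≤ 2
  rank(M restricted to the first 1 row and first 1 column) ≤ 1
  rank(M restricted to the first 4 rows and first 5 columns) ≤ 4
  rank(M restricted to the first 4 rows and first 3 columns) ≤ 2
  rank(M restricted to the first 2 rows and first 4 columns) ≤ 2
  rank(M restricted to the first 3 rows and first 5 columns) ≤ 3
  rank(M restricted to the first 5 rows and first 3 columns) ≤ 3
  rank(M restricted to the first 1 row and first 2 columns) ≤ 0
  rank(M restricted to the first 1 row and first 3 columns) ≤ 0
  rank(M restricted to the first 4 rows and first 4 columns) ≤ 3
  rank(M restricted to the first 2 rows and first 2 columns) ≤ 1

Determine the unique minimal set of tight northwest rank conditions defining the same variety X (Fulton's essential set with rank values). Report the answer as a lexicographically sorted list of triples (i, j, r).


The tightest implied rank at each (i,j), from the 12 conditions:

  row 1: 0 | 0 | 0 | 1 | 1
  row 2: 1 | 1 | 1 | 2 | 2
  row 3: 1 | 2 | 2 | 3 | 3
  row 4: 1 | 2 | 2 | 3 | 4
  row 5: 1 | 2 | 3 | 4 | 5

reading off 1-entries of Δ²R: w = (4, 1, 2, 5, 3).

2 SE-corners of the 4-cell Rothe diagram give Ess(w):

[(1, 3, 0), (4, 3, 2)]


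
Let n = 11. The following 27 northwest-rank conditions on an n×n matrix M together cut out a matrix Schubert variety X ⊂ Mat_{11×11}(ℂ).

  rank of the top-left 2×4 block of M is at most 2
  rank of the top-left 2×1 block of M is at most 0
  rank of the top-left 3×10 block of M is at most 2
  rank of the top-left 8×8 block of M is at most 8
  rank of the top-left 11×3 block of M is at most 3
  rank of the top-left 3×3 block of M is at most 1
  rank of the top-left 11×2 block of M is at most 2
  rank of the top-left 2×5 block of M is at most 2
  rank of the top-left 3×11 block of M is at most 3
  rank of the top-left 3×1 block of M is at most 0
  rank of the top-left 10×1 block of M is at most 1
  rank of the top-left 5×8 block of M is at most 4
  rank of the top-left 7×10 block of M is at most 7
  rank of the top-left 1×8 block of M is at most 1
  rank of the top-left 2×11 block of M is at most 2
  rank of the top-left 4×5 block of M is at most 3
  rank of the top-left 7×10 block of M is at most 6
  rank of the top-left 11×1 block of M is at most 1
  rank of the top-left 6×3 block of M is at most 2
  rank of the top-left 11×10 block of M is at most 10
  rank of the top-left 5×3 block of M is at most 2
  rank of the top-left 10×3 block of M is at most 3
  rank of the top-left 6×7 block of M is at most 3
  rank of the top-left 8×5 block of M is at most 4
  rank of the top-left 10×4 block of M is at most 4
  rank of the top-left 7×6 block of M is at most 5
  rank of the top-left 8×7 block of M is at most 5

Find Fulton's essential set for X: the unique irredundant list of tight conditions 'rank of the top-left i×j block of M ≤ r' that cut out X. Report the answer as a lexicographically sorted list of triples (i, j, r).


Recovering R(i,j) via the rank-extension bound from the 27 conditions:

  R[1]: 0 | 1 | 1 | 1 | 1 | 1 | 1 | 1 | 1 | 1 | 1
  R[2]: 0 | 1 | 1 | 2 | 2 | 2 | 2 | 2 | 2 | 2 | 2
  R[3]: 0 | 1 | 1 | 2 | 2 | 2 | 2 | 2 | 2 | 2 | 3
  R[4]: 1 | 2 | 2 | 3 | 3 | 3 | 3 | 3 | 3 | 3 | 4
  R[5]: 1 | 2 | 2 | 3 | 3 | 3 | 3 | 4 | 4 | 4 | 5
  R[6]: 1 | 2 | 2 | 3 | 3 | 3 | 3 | 4 | 5 | 5 | 6
  R[7]: 1 | 2 | 3 | 4 | 4 | 4 | 4 | 5 | 6 | 6 | 7
  R[8]: 1 | 2 | 3 | 4 | 4 | 5 | 5 | 6 | 7 | 7 | 8
  R[9]: 1 | 2 | 3 | 4 | 5 | 6 | 6 | 7 | 8 | 8 | 9
  R[10]: 1 | 2 | 3 | 4 | 5 | 6 | 7 | 8 | 9 | 9 | 10
  R[11]: 1 | 2 | 3 | 4 | 5 | 6 | 7 | 8 | 9 | 10 | 11

second differences of R give the permutation w = (2, 4, 11, 1, 8, 9, 3, 6, 5, 7, 10).

Rothe diagram D(w) (20 cells), 6 SE-corners (essential conditions):

[(3, 1, 0), (3, 3, 1), (3, 10, 2), (6, 3, 2), (6, 7, 3), (8, 5, 4)]
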